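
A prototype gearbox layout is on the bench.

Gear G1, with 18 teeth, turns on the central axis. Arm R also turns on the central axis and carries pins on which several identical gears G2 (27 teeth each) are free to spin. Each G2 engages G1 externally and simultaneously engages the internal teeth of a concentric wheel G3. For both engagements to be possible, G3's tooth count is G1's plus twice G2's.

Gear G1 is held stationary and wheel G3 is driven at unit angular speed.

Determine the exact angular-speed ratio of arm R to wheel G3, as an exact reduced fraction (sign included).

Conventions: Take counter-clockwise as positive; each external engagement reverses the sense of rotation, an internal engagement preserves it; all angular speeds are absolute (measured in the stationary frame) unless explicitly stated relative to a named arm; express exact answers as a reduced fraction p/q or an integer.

recognized (axles ride arm R): planetary set, 18/27/72 teeth
ring teeth: 18 + 2·27 = 72
18(ω_sun−ω_arm) = −72(ω_ring−ω_arm),  ω_sun = 0, ω_ring = 1
18(0−ω_arm) = −72(1−ω_arm)  ⇒  90·ω_arm = 72  ⇒  ω_arm = 4/5
ω_out/ω_in = 4/5

4/5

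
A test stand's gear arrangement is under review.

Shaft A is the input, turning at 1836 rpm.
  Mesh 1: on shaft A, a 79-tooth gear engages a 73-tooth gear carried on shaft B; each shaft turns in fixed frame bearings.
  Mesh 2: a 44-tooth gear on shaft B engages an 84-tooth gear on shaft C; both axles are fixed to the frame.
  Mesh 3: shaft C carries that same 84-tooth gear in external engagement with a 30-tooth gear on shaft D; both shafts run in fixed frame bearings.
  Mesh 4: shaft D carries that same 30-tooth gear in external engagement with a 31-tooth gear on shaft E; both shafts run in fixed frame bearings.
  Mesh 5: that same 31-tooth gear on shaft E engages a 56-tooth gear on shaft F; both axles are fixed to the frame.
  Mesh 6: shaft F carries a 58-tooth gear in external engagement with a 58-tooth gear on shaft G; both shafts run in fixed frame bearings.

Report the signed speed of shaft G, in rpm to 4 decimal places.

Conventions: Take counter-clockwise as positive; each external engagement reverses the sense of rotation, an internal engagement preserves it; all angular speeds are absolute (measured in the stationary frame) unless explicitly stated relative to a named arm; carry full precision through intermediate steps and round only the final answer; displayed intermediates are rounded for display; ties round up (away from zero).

recognized (7 fixed axles, 6 meshes): fixed-axis compound train
mesh 1 [79T→73T]: ω = 1836.0000×79/73 = 1986.9041 rpm, sense flips to −
mesh 2 [44T→84T]: ω = 1986.9041×44/84 = 1040.7593 rpm, sense flips to +
mesh 3 [84T→30T]: ω = 1040.7593×84/30 = 2914.1260 rpm, sense flips to −
mesh 4 [30T→31T]: ω = 2914.1260×30/31 = 2820.1220 rpm, sense flips to +
mesh 5 [31T→56T]: ω = 2820.1220×31/56 = 1561.1389 rpm, sense flips to −
mesh 6 [58T→58T]: ω = 1561.1389×58/58 = 1561.1389 rpm, sense flips to +
signed output speed = +1561.1389 rpm

+1561.1389 rpm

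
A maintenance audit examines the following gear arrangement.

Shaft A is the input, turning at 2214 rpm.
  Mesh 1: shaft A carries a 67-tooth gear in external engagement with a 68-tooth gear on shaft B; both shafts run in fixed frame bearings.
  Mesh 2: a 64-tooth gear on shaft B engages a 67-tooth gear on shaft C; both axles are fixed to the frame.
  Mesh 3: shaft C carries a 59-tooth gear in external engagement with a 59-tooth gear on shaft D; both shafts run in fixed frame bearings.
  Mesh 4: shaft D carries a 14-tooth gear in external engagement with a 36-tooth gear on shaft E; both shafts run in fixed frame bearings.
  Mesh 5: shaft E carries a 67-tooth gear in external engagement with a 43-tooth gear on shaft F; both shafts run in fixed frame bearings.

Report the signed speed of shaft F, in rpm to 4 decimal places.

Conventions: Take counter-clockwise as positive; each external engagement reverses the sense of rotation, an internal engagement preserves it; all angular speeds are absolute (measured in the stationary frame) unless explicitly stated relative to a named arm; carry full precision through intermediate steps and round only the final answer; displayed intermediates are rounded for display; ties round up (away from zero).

-1262.6430 rpm

recognized (6 fixed axles, 5 meshes): fixed-axis compound train
mesh 1 [67T→68T]: ω = 2214.0000×67/68 = 2181.4412 rpm, sense flips to −
mesh 2 [64T→67T]: ω = 2181.4412×64/67 = 2083.7647 rpm, sense flips to +
mesh 3 [59T→59T]: ω = 2083.7647×59/59 = 2083.7647 rpm, sense flips to −
mesh 4 [14T→36T]: ω = 2083.7647×14/36 = 810.3529 rpm, sense flips to +
mesh 5 [67T→43T]: ω = 810.3529×67/43 = 1262.6430 rpm, sense flips to −
signed output speed = -1262.6430 rpm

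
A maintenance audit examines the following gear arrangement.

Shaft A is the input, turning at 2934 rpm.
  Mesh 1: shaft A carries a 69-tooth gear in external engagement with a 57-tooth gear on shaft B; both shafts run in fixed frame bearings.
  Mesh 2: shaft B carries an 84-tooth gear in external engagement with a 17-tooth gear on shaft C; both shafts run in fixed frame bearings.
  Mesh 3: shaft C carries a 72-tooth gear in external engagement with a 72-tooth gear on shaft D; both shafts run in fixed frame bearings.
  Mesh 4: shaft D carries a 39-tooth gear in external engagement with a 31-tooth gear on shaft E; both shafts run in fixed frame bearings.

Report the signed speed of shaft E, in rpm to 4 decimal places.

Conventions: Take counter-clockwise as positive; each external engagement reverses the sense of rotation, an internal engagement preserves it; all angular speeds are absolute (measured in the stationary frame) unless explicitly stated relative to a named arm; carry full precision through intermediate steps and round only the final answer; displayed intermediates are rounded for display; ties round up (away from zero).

+22078.4013 rpm

recognized (5 fixed axles, 4 meshes): fixed-axis compound train
mesh 1 [69T→57T]: ω = 2934.0000×69/57 = 3551.6842 rpm, sense flips to −
mesh 2 [84T→17T]: ω = 3551.6842×84/17 = 17549.4985 rpm, sense flips to +
mesh 3 [72T→72T]: ω = 17549.4985×72/72 = 17549.4985 rpm, sense flips to −
mesh 4 [39T→31T]: ω = 17549.4985×39/31 = 22078.4013 rpm, sense flips to +
signed output speed = +22078.4013 rpm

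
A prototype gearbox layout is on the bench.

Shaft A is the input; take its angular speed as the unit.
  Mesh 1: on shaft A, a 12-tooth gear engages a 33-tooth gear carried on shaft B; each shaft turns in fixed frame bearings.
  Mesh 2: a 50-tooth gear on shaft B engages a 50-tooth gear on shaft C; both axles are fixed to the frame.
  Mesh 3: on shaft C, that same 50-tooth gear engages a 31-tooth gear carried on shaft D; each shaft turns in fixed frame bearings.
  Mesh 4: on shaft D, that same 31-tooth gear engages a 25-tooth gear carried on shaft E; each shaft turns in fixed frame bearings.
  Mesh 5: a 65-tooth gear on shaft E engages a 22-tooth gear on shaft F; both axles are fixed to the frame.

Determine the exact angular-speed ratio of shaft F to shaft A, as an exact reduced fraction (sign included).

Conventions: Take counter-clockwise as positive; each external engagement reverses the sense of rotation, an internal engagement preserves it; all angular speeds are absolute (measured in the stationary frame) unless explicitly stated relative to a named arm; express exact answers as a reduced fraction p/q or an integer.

-260/121

class = fixed-axis compound train [5 meshes; 5 ratios multiply, 5 sense flips]
mesh 1 [12T→33T]: running ratio 4/11, sense −
mesh 2 [50T→50T]: running ratio 4/11, sense +
mesh 3 [50T→31T]: running ratio 200/341, sense −
mesh 4 [31T→25T]: running ratio 8/11, sense +
mesh 5 [65T→22T]: running ratio 260/121, sense −
ω_out/ω_in = -260/121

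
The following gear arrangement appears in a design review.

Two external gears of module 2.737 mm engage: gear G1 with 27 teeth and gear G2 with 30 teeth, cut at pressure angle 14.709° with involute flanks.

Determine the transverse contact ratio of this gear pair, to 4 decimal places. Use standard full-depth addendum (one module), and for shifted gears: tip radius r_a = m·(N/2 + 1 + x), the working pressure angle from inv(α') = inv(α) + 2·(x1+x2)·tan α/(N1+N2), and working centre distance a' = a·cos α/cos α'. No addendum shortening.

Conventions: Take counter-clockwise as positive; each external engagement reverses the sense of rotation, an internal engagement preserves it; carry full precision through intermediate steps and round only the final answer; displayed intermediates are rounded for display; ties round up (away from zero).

1.9134

class = single-mesh tooth geometry [involute pair 27T × 30T, m = 2.737]
base radii: r_b1 = 35.738587, r_b2 = 39.709541
tip radii: r_a1 = 39.686500, r_a2 = 43.792000
no profile shift: α' = α, a' = a
action lengths: √(r_a1²−r_b1²) = 17.256063, √(r_a2²−r_b2²) = 18.463251
base pitch p_b = π·m·cos α = 8.316747
CR = (17.256063 + 18.463251 − 78.004500·sin 14.70900°)/8.316747 = 1.913393
contact ratio ≈ 1.9134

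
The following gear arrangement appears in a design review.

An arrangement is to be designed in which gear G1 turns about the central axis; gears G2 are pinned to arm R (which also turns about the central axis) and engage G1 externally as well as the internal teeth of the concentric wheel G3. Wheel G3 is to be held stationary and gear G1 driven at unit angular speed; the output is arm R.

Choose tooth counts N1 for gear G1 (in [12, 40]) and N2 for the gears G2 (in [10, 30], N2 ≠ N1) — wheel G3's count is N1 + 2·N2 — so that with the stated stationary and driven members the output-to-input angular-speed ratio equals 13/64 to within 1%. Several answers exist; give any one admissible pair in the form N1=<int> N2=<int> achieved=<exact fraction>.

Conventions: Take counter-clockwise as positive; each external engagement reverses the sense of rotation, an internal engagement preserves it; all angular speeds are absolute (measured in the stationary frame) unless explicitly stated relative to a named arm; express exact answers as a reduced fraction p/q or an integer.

N1=13 N2=19 achieved=13/64

planetary set to be sized for 13/64 (Willis relation)
Willis with ω_ring = 0: ω_arm/ω_sun = N1/(N1+N3); set equal to 13/64  ⇒  N3/N1 = 1/(13/64) − 1 = 51/13
N3 = N1 + 2·N2  ⇒  N2/N1 = (N3/N1 − 1)/2 = (51/13 − 1)/2 = 19/13
smallest multiple with N1 ≥ 12 and N2 ≥ 10: k = 1  ⇒  N1 = 1·13 = 13, N2 = 1·19 = 19 (N1 ≤ 40, N2 ≤ 30, N2 ≠ N1 ✓), N3 = 13 + 2·19 = 51
check: N1/(N1+N3) with N1 = 13, N3 = 51 gives 13/64; |achieved − target| = 0 ≤ 13/6400 ✓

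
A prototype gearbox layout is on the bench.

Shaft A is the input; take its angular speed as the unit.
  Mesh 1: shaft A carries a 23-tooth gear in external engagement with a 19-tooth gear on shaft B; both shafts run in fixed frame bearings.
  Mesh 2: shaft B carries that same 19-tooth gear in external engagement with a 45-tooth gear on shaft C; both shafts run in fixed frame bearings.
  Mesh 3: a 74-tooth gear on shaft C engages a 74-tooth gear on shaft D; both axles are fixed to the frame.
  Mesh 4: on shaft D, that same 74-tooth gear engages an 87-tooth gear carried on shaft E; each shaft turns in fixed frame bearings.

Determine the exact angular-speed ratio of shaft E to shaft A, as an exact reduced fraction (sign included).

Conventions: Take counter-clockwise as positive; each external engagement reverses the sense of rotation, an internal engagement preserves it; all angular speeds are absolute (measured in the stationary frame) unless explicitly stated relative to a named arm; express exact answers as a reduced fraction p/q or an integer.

1702/3915

class = fixed-axis compound train [4 meshes; 4 ratios multiply, 4 sense flips]
mesh 1 [23T→19T]: running ratio 23/19, sense −
mesh 2 [19T→45T]: running ratio 23/45, sense +
mesh 3 [74T→74T]: running ratio 23/45, sense −
mesh 4 [74T→87T]: running ratio 1702/3915, sense +
ω_out/ω_in = 1702/3915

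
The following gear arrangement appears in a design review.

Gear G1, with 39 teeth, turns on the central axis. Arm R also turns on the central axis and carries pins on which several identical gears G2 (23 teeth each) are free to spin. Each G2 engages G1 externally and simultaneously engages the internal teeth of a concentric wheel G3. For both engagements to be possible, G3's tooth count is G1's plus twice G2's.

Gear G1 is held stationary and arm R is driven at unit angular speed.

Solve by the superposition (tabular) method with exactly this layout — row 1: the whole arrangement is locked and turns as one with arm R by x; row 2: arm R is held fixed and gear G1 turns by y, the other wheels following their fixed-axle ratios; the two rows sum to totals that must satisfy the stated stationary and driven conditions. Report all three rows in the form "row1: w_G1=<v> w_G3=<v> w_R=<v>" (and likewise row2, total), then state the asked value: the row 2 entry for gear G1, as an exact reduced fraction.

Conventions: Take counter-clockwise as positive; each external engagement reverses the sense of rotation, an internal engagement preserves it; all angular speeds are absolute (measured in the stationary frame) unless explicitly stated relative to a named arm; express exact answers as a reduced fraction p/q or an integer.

row1: w_G1=1 w_G3=1 w_R=1
row2: w_G1=-1 w_G3=39/85 w_R=0
total: w_G1=0 w_G3=124/85 w_R=1
asked value: -1

recognized (axles ride arm R): planetary set, 39/23/85 teeth
row 1: whole set turns with the arm by x
row 2 — arm fixed, fixed-axis ratios: sun y, ring −(39/85)·y, arm 0
boundary: total ω_sun = x + y = 0 and total ω_arm = x = 1  ⇒  y = -1, x = 1
row 2 ring = −(39/85)·(-1) = 39/85
totals (row 1 + row 2): sun 1 + (-1) = 0, ring 1 + 39/85 = 124/85, arm 1 + 0 = 1
asked cell (row2, sun) = -1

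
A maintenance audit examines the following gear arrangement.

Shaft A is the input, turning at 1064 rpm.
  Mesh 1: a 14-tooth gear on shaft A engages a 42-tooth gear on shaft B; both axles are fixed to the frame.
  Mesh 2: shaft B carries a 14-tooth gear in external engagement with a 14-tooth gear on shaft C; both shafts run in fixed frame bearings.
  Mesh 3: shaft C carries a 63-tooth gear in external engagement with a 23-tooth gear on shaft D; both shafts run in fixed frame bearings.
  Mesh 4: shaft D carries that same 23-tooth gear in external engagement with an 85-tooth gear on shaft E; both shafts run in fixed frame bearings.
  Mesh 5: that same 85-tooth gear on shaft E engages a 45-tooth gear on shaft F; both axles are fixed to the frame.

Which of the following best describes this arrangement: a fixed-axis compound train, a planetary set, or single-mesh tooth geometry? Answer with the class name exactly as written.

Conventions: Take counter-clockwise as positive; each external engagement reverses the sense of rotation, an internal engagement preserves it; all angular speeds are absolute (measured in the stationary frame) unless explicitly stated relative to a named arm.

fixed-axis compound train

recognized (6 fixed axles, 5 meshes): fixed-axis compound train
classification: fixed-axis compound train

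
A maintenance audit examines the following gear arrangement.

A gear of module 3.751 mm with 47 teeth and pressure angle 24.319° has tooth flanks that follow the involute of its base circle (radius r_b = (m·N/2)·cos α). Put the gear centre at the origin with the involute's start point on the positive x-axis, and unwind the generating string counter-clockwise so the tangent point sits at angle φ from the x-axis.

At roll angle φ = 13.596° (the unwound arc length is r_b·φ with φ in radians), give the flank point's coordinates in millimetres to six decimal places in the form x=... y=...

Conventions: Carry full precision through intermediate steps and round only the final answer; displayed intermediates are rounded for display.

x=82.556618 y=0.355760

single-mesh involute tooth geometry (47T wheel at module 3.751)
pitch radius r_p = m·N/2 = 3.751·47/2 = 88.148500
base radius r_b = r_p·cos α = 88.148500·cos 24.319° = 80.326798
roll angle φ = 13.596° = 0.23729497 rad
x = r_b·(cos φ + φ·sin φ) = 82.556618
y = r_b·(sin φ − φ·cos φ) = 0.355760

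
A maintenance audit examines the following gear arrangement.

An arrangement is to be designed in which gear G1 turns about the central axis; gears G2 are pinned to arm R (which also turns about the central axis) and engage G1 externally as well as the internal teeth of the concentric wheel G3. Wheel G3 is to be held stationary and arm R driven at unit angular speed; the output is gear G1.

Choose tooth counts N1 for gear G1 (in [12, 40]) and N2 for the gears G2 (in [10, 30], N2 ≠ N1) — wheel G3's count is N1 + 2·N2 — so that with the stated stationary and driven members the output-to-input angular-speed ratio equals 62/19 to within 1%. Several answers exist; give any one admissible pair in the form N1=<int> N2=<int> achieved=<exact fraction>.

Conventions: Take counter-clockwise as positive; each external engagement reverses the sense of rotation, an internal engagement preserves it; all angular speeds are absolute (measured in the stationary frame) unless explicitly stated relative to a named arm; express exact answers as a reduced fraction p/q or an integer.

N1=19 N2=12 achieved=62/19

class = planetary set [ratio 62/19 wanted; Willis about the carrier]
Willis with ω_ring = 0: ω_sun/ω_arm = (N1+N3)/N1; set equal to 62/19  ⇒  N3/N1 = 62/19 − 1 = 43/19
N3 = N1 + 2·N2  ⇒  N2/N1 = (N3/N1 − 1)/2 = (43/19 − 1)/2 = 12/19
smallest multiple with N1 ≥ 12 and N2 ≥ 10: k = 1  ⇒  N1 = 1·19 = 19, N2 = 1·12 = 12 (N1 ≤ 40, N2 ≤ 30, N2 ≠ N1 ✓), N3 = 19 + 2·12 = 43
check: (N1+N3)/N1 with N1 = 19, N3 = 43 gives 62/19; |achieved − target| = 0 ≤ 31/950 ✓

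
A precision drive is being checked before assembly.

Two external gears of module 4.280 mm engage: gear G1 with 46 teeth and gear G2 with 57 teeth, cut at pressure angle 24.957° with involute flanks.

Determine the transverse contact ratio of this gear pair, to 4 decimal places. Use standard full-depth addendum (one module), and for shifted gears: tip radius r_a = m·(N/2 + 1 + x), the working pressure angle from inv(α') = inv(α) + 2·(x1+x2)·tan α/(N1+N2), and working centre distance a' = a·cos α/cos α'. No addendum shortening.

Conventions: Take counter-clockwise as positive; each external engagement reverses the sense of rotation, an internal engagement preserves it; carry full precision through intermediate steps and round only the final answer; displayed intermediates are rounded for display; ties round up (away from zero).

recognized (one external pair, fixed centres): single-mesh tooth geometry, m = 4.280, N1 = 46, N2 = 57
base radii: r_b1 = 89.248136, r_b2 = 110.590081
tip radii: r_a1 = 102.720000, r_a2 = 126.260000
no profile shift: α' = α, a' = a
action lengths: √(r_a1²−r_b1²) = 50.854387, √(r_a2²−r_b2²) = 60.921437
base pitch p_b = π·m·cos α = 12.190491
CR = (50.854387 + 60.921437 − 220.420000·sin 24.95700°)/12.190491 = 1.539910
contact ratio ≈ 1.5399

1.5399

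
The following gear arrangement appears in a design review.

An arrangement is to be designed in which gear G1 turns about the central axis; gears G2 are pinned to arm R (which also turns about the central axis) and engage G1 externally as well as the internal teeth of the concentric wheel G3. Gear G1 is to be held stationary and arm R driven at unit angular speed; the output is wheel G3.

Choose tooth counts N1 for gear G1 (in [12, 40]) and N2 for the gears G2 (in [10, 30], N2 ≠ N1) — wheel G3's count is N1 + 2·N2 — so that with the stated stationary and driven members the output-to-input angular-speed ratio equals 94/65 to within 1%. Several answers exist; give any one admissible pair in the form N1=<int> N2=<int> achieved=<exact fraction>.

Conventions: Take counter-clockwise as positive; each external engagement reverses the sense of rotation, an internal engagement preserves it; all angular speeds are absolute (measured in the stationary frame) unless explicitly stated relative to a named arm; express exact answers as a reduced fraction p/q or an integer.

N1=29 N2=18 achieved=94/65

class = planetary set [ratio 94/65 wanted; Willis about the carrier]
Willis with ω_sun = 0: ω_ring/ω_arm = (N1+N3)/N3; set equal to 94/65  ⇒  N3/N1 = 1/(94/65 − 1) = 65/29
N3 = N1 + 2·N2  ⇒  N2/N1 = (N3/N1 − 1)/2 = (65/29 − 1)/2 = 18/29
smallest multiple with N1 ≥ 12 and N2 ≥ 10: k = 1  ⇒  N1 = 1·29 = 29, N2 = 1·18 = 18 (N1 ≤ 40, N2 ≤ 30, N2 ≠ N1 ✓), N3 = 29 + 2·18 = 65
check: (N1+N3)/N3 with N1 = 29, N3 = 65 gives 94/65; |achieved − target| = 0 ≤ 47/3250 ✓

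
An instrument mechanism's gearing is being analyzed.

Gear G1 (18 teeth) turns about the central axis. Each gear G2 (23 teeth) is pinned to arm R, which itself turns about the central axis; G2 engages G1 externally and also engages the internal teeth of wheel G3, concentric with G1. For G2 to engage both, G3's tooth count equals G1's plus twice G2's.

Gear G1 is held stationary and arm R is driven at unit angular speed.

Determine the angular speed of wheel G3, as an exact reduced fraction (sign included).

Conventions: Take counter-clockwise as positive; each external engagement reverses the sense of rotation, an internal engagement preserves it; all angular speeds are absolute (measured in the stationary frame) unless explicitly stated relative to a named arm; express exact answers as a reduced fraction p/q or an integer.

41/32

recognized (axles ride arm R): planetary set, 18/23/64 teeth
ring teeth: 18 + 2·23 = 64
18(ω_sun−ω_arm) = −64(ω_ring−ω_arm),  ω_sun = 0, ω_arm = 1
ω_ring = 1 − (18/64)(0−1) = 41/32
exact speed ratio = 41/32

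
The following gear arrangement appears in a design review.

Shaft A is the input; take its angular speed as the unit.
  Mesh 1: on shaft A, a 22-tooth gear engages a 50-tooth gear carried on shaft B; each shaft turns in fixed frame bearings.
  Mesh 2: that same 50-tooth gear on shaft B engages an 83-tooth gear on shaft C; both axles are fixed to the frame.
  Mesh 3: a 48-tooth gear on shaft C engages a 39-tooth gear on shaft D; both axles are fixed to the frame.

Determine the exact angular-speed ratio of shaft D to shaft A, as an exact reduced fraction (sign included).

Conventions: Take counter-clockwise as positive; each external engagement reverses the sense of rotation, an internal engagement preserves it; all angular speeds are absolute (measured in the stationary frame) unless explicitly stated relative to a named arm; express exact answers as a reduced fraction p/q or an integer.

-352/1079

class = fixed-axis compound train [3 meshes; 3 ratios multiply, 3 sense flips]
mesh 1 [22T→50T]: running ratio 11/25, sense −
mesh 2 [50T→83T]: running ratio 22/83, sense +
mesh 3 [48T→39T]: running ratio 352/1079, sense −
ω_out/ω_in = -352/1079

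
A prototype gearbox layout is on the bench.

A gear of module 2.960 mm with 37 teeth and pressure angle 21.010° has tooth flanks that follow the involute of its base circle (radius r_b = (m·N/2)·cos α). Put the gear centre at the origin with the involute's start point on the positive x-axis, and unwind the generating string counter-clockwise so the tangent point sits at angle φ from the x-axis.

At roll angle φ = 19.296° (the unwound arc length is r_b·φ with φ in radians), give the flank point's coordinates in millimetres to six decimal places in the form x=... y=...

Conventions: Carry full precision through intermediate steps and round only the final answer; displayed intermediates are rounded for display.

topology: single-mesh involute geometry — m = 2.960, N = 37
pitch radius r_p = m·N/2 = 2.960·37/2 = 54.760000
base radius r_b = r_p·cos α = 54.760000·cos 21.010° = 51.119438
roll angle φ = 19.296° = 0.33677873 rad
x = r_b·(cos φ + φ·sin φ) = 53.936735
y = r_b·(sin φ − φ·cos φ) = 0.643524

x=53.936735 y=0.643524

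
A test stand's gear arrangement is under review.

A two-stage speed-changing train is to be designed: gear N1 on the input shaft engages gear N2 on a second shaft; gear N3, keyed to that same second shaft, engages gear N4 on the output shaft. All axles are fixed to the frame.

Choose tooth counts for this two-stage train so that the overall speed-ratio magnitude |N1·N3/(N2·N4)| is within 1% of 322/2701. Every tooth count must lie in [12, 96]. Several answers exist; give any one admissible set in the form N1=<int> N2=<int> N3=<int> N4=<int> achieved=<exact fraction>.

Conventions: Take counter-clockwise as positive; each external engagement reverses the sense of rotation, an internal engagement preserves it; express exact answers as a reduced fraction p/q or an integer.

class = fixed-axis compound train [2-stage, 322/2701 wanted]
target = 322/2701 in lowest terms: an exact hit needs N1·N3 = k·322 and N2·N4 = k·2701 for one integer k, every count in [12, 96]; additionally prefer no 1:1 stage (N1 ≠ N2, N3 ≠ N4)
k = 1: N1·N3 = 322 = 14·23, N2·N4 = 2701 = 37·73
achieved = 14·23/(37·73) = 322/2701; |achieved − target| = 0 ≤ 161/135050 ✓

N1=14 N2=37 N3=23 N4=73 achieved=322/2701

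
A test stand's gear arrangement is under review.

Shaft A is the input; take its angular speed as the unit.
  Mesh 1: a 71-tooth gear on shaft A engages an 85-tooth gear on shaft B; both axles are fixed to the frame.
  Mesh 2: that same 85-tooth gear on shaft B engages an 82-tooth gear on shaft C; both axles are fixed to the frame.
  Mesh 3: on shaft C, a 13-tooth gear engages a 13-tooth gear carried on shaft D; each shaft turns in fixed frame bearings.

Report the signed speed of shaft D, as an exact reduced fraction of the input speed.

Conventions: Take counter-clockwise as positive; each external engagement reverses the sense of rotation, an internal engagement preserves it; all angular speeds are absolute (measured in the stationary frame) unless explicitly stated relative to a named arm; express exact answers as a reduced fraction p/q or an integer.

3-mesh fixed-axis compound train (all bearings frame-fixed)
mesh 1 [71T→85T]: |ω|/ω_in = 1×71/85 = 71/85, sense flips to −
mesh 2 [85T→82T]: |ω|/ω_in = (71/85)×85/82 = 71/82, sense flips to +
mesh 3 [13T→13T]: |ω|/ω_in = (71/82)×13/13 = 71/82, sense flips to −
signed output speed (× input speed) = -71/82

-71/82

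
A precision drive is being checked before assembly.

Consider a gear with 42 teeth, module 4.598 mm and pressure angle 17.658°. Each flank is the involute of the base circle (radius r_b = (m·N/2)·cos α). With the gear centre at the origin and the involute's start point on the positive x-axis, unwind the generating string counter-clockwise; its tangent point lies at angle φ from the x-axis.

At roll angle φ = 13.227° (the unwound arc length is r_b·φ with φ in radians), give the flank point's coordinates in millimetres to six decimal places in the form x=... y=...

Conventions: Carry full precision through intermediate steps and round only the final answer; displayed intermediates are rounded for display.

x=94.427761 y=0.375325

recognized (one wheel, involute flank): single-mesh tooth geometry, m = 4.598, N = 42
pitch radius r_p = m·N/2 = 4.598·42/2 = 96.558000
base radius r_b = r_p·cos α = 96.558000·cos 17.658° = 92.008582
roll angle φ = 13.227° = 0.23085470 rad
x = r_b·(cos φ + φ·sin φ) = 94.427761
y = r_b·(sin φ − φ·cos φ) = 0.375325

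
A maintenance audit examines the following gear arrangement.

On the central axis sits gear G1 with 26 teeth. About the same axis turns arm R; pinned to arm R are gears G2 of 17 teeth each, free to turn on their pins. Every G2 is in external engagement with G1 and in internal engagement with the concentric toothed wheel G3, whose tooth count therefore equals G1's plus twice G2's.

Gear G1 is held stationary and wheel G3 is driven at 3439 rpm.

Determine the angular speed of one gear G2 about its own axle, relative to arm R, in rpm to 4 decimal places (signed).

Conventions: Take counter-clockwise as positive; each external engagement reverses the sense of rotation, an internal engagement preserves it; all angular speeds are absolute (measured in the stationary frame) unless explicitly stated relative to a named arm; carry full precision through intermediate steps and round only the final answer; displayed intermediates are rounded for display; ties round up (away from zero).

topology: planetary set — G1 26T / G2 17T / G3 60T, arm = carrier (Willis)
normalise by the input: solve with ω_ring = 1, then scale by 3439 rpm
ring teeth: 26 + 2·17 = 60
26(ω_sun−ω_arm) = −60(ω_ring−ω_arm),  ω_sun = 0, ω_ring = 1
26(0−ω_arm) = −60(1−ω_arm)  ⇒  86·ω_arm = 60  ⇒  ω_arm = 30/43
sun–planet mesh: 26·(0−30/43) = −17·(ω_p−ω_arm)  ⇒  ω_p−ω_arm = 780/731
scale: ω_p−ω_arm = 780/731 × 3439 rpm = +3669.5212 rpm

+3669.5212 rpm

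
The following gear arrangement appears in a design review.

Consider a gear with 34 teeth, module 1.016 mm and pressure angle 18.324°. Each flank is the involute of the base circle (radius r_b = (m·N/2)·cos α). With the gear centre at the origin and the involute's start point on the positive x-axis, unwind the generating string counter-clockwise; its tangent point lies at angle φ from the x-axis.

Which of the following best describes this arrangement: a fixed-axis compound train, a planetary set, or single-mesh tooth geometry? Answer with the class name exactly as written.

single-mesh tooth geometry

class = single-mesh tooth geometry [base-circle involute, m = 1.016, 34T]
classification: single-mesh tooth geometry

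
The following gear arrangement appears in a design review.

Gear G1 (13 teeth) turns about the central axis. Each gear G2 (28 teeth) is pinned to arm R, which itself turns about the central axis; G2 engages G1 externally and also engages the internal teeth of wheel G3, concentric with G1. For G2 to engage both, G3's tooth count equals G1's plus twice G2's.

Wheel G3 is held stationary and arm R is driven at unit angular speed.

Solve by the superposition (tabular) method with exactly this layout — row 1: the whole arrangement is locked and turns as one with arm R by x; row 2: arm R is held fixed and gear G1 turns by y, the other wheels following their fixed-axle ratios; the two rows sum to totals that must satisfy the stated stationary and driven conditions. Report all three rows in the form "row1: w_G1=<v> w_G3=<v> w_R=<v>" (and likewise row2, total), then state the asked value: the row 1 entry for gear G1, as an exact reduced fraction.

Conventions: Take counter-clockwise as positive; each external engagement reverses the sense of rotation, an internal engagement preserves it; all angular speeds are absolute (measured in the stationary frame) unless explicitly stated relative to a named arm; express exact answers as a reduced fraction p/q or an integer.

planetary set (13T centre, 28T on arm, 69T internal) — Willis relation
superposition row 1 [locked train]: every member turns x
row 2 (arm held, sun turns y): ω_ring = −(13/69)·y, ω_arm = 0
boundary: total ω_ring = x − (13/69)·y = 0 and total ω_arm = x = 1  ⇒  y = 69/13, x = 1
row 2 ring = −(13/69)·69/13 = -1
totals (row 1 + row 2): sun 1 + 69/13 = 82/13, ring 1 + (-1) = 0, arm 1 + 0 = 1
asked cell (row1, sun) = 1

row1: w_G1=1 w_G3=1 w_R=1
row2: w_G1=69/13 w_G3=-1 w_R=0
total: w_G1=82/13 w_G3=0 w_R=1
asked value: 1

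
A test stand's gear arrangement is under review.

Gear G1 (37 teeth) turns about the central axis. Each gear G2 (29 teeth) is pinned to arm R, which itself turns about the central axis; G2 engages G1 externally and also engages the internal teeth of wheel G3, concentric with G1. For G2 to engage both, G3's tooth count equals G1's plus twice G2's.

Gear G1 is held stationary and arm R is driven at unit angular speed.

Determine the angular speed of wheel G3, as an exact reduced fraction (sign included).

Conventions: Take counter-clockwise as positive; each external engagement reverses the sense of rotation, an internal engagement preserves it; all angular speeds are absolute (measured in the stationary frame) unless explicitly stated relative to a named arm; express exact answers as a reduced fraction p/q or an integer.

planetary set (37T centre, 29T on arm, 95T internal) — Willis relation
ring teeth: 37 + 2·29 = 95
37(ω_sun−ω_arm) = −95(ω_ring−ω_arm),  ω_sun = 0, ω_arm = 1
ω_ring = 1 − (37/95)(0−1) = 132/95
exact speed ratio = 132/95

132/95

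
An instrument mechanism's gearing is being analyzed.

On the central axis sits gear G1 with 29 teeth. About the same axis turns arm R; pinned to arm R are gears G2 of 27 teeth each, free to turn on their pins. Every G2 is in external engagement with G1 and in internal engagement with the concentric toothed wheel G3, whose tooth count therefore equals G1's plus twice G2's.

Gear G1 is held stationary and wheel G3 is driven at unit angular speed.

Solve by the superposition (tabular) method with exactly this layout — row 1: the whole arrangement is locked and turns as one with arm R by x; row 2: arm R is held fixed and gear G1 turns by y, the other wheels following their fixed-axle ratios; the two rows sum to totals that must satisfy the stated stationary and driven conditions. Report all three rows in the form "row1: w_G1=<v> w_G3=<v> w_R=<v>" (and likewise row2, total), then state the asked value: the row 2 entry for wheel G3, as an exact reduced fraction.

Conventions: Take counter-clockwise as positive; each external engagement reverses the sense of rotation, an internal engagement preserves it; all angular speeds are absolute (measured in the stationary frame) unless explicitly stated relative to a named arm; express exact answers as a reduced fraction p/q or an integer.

row1: w_G1=83/112 w_G3=83/112 w_R=83/112
row2: w_G1=-83/112 w_G3=29/112 w_R=0
total: w_G1=0 w_G3=1 w_R=83/112
asked value: 29/112

class = planetary set [G3 = 29+2·27 = 83; Willis about the carrier]
row 1 — lock + rotate with arm: ω_sun = ω_ring = ω_arm = x
row 2 (arm held, sun turns y): ω_ring = −(29/83)·y, ω_arm = 0
boundary: total ω_sun = x + y = 0 and total ω_ring = x − (29/83)·y = 1  ⇒  y = -83/112, x = 83/112
row 2 ring = −(29/83)·(-83/112) = 29/112
totals (row 1 + row 2): sun 83/112 + (-83/112) = 0, ring 83/112 + 29/112 = 1, arm 83/112 + 0 = 83/112
asked cell (row2, ring) = 29/112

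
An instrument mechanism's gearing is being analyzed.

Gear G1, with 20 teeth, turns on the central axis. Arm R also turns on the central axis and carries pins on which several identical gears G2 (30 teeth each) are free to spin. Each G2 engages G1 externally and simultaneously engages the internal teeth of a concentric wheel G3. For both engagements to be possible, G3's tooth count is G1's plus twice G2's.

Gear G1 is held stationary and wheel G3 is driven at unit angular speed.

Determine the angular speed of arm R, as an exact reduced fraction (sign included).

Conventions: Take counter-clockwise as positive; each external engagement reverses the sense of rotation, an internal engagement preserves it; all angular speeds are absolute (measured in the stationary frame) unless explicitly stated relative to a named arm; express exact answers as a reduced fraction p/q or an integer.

4/5

topology: planetary set — G1 20T / G2 30T / G3 80T, arm = carrier (Willis)
ring teeth: 20 + 2·30 = 80
20(ω_sun−ω_arm) = −80(ω_ring−ω_arm),  ω_sun = 0, ω_ring = 1
20(0−ω_arm) = −80(1−ω_arm)  ⇒  100·ω_arm = 80  ⇒  ω_arm = 4/5
exact speed ratio = 4/5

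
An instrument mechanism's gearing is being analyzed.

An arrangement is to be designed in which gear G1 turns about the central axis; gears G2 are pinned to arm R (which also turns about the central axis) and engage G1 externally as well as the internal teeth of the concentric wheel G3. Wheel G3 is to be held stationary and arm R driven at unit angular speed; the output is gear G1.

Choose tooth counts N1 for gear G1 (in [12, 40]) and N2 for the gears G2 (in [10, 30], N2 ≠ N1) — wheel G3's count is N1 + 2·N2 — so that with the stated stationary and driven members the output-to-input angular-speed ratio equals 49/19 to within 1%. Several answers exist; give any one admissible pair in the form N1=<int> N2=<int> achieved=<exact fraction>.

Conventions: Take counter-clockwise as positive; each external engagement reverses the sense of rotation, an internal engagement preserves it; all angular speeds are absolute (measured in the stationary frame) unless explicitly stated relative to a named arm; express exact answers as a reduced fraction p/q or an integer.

N1=38 N2=11 achieved=49/19

design class (target 49/19): planetary set
Willis with ω_ring = 0: ω_sun/ω_arm = (N1+N3)/N1; set equal to 49/19  ⇒  N3/N1 = 49/19 − 1 = 30/19
N3 = N1 + 2·N2  ⇒  N2/N1 = (N3/N1 − 1)/2 = (30/19 − 1)/2 = 11/38
smallest multiple with N1 ≥ 12 and N2 ≥ 10: k = 1  ⇒  N1 = 1·38 = 38, N2 = 1·11 = 11 (N1 ≤ 40, N2 ≤ 30, N2 ≠ N1 ✓), N3 = 38 + 2·11 = 60
check: (N1+N3)/N1 with N1 = 38, N3 = 60 gives 49/19; |achieved − target| = 0 ≤ 49/1900 ✓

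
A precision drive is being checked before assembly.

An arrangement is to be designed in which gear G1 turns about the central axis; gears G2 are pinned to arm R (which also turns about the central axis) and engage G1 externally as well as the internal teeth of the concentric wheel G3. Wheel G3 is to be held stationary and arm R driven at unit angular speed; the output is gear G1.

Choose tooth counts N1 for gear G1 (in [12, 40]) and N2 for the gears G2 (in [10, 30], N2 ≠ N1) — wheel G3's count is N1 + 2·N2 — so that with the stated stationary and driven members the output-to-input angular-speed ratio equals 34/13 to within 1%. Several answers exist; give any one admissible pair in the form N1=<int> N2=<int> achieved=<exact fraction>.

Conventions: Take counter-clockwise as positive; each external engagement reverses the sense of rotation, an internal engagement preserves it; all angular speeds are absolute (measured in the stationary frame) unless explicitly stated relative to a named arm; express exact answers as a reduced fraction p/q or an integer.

N1=39 N2=12 achieved=34/13

design class (target 34/13): planetary set
Willis with ω_ring = 0: ω_sun/ω_arm = (N1+N3)/N1; set equal to 34/13  ⇒  N3/N1 = 34/13 − 1 = 21/13
N3 = N1 + 2·N2  ⇒  N2/N1 = (N3/N1 − 1)/2 = (21/13 − 1)/2 = 4/13
smallest multiple with N1 ≥ 12 and N2 ≥ 10: k = 3  ⇒  N1 = 3·13 = 39, N2 = 3·4 = 12 (N1 ≤ 40, N2 ≤ 30, N2 ≠ N1 ✓), N3 = 39 + 2·12 = 63
check: (N1+N3)/N1 with N1 = 39, N3 = 63 gives 34/13; |achieved − target| = 0 ≤ 17/650 ✓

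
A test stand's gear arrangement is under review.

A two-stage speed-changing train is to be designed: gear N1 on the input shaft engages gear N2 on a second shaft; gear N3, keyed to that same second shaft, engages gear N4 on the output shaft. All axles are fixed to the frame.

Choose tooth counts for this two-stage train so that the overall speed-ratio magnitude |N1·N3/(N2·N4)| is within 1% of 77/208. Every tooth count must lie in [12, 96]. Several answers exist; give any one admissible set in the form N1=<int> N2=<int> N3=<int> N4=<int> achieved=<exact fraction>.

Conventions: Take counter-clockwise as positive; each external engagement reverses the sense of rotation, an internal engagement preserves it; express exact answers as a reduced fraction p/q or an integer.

class = fixed-axis compound train [2-stage, 77/208 wanted]
target = 77/208 in lowest terms: an exact hit needs N1·N3 = k·77 and N2·N4 = k·208 for one integer k, every count in [12, 96]; additionally prefer no 1:1 stage (N1 ≠ N2, N3 ≠ N4)
k = 1…3: no 1:1-free in-range split of k·77 and k·208 into factor pairs; take k = 4
k = 4: N1·N3 = 308 = 14·22, N2·N4 = 832 = 13·64
achieved = 14·22/(13·64) = 77/208; |achieved − target| = 0 ≤ 77/20800 ✓

N1=14 N2=13 N3=22 N4=64 achieved=77/208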